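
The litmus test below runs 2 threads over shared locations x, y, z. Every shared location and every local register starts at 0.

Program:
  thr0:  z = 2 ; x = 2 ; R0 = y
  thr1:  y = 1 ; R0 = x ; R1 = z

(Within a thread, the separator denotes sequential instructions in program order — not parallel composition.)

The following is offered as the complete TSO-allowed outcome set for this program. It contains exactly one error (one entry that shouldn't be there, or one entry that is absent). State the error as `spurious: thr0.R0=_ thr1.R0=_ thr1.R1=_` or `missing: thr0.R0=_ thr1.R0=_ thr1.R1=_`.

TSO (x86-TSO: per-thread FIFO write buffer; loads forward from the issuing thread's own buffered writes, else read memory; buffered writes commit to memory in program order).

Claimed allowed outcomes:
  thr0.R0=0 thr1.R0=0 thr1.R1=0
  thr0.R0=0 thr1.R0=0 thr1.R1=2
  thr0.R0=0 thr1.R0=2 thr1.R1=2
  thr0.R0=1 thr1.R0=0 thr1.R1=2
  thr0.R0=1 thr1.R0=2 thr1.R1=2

missing: thr0.R0=1 thr1.R0=0 thr1.R1=0

outcome vector order: (thr0.R0,thr1.R0,thr1.R1)
TSO (6): 0/0/0, 0/0/2, 0/2/2, 1/0/0, 1/0/2, 1/2/2
TSO∖claimed = {1/0/0}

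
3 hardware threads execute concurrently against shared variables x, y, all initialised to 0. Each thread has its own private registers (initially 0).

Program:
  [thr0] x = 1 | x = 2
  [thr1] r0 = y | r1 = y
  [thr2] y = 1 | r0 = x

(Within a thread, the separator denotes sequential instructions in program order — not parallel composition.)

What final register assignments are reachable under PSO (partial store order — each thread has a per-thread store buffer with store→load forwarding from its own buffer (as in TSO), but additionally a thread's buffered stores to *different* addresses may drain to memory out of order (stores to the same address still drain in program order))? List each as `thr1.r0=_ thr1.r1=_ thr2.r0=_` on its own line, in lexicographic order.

thr1.r0=0 thr1.r1=0 thr2.r0=0
thr1.r0=0 thr1.r1=0 thr2.r0=1
thr1.r0=0 thr1.r1=0 thr2.r0=2
thr1.r0=0 thr1.r1=1 thr2.r0=0
thr1.r0=0 thr1.r1=1 thr2.r0=1
thr1.r0=0 thr1.r1=1 thr2.r0=2
thr1.r0=1 thr1.r1=1 thr2.r0=0
thr1.r0=1 thr1.r1=1 thr2.r0=1
thr1.r0=1 thr1.r1=1 thr2.r0=2

outcome vector order: (thr1.r0,thr1.r1,thr2.r0)
|PSO outcomes| = 9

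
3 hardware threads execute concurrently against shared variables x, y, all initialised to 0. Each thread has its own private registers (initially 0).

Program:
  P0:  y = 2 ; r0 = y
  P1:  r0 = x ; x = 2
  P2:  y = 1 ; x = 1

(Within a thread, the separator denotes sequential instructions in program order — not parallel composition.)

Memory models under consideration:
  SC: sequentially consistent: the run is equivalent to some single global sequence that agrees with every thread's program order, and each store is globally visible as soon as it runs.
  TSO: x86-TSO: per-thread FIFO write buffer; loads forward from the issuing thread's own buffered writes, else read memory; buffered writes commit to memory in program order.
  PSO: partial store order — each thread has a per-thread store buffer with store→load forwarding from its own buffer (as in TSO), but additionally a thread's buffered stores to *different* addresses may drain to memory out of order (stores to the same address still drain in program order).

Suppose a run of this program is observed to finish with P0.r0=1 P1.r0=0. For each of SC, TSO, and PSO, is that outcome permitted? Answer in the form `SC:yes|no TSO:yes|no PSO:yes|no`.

SC:yes TSO:yes PSO:yes

outcome vector order: (P0.r0,P1.r0)
[SC] allowed = {1/0, 1/1, 2/0, 2/1}
[TSO] allowed = {1/0, 1/1, 2/0, 2/1}
[PSO] allowed = {1/0, 1/1, 2/0, 2/1}
target 1/0 ∈ {SC,TSO,PSO}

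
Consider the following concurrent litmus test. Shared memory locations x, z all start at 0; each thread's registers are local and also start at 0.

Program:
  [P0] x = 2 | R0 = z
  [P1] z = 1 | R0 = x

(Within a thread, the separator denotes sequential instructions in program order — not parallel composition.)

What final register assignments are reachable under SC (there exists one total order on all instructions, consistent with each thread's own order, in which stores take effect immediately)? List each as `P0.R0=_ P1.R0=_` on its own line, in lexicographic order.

outcome vector order: (P0.R0,P1.R0)
|SC outcomes| = 3

P0.R0=0 P1.R0=2
P0.R0=1 P1.R0=0
P0.R0=1 P1.R0=2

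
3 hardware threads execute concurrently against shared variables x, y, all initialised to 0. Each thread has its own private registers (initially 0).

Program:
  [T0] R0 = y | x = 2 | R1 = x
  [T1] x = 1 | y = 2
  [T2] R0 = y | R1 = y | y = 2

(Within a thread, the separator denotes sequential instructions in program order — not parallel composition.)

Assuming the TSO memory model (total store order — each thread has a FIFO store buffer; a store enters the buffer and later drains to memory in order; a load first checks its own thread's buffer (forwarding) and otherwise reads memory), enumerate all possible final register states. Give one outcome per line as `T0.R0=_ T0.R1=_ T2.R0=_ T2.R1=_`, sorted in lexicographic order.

outcome vector order: (T0.R0,T0.R1,T2.R0,T2.R1)
|TSO outcomes| = 10

T0.R0=0 T0.R1=1 T2.R0=0 T2.R1=0
T0.R0=0 T0.R1=1 T2.R0=0 T2.R1=2
T0.R0=0 T0.R1=1 T2.R0=2 T2.R1=2
T0.R0=0 T0.R1=2 T2.R0=0 T2.R1=0
T0.R0=0 T0.R1=2 T2.R0=0 T2.R1=2
T0.R0=0 T0.R1=2 T2.R0=2 T2.R1=2
T0.R0=2 T0.R1=1 T2.R0=0 T2.R1=0
T0.R0=2 T0.R1=2 T2.R0=0 T2.R1=0
T0.R0=2 T0.R1=2 T2.R0=0 T2.R1=2
T0.R0=2 T0.R1=2 T2.R0=2 T2.R1=2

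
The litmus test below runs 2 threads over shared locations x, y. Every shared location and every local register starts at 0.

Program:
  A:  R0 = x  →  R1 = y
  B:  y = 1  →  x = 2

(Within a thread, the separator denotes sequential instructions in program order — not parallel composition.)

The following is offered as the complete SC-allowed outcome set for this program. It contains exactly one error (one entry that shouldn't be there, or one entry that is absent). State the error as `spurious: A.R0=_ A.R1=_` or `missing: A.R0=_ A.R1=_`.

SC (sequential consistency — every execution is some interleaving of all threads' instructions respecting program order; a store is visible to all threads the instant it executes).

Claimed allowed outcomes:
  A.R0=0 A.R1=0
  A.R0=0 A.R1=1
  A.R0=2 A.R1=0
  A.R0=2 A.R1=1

spurious: A.R0=2 A.R1=0

outcome vector order: (A.R0,A.R1)
under SC → (0,0), (0,1), (2,1)
claimed∖SC = {(2,0)}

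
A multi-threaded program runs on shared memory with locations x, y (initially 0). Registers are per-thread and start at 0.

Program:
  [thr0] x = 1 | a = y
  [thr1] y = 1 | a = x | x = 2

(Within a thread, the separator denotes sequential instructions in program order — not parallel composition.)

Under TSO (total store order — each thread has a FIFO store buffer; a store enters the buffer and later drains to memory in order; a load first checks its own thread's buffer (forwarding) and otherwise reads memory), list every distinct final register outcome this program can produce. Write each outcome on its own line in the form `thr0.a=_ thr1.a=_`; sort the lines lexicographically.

outcome vector order: (thr0.a,thr1.a)
|TSO outcomes| = 4

thr0.a=0 thr1.a=0
thr0.a=0 thr1.a=1
thr0.a=1 thr1.a=0
thr0.a=1 thr1.a=1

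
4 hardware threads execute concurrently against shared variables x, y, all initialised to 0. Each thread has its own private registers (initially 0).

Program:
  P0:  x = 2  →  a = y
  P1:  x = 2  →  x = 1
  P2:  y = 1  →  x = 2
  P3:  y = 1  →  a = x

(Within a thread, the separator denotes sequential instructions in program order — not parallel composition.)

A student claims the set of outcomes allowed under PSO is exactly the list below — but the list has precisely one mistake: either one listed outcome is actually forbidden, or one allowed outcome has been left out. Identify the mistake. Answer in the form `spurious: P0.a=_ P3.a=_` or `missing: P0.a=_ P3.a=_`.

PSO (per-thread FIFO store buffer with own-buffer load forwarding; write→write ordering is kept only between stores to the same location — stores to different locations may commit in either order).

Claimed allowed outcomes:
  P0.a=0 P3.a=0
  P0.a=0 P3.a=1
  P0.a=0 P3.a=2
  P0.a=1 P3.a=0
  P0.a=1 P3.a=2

missing: P0.a=1 P3.a=1

outcome vector order: (P0.a,P3.a)
under PSO → 0/0 0/1 0/2 1/0 1/1 1/2
PSO∖claimed = {1/1}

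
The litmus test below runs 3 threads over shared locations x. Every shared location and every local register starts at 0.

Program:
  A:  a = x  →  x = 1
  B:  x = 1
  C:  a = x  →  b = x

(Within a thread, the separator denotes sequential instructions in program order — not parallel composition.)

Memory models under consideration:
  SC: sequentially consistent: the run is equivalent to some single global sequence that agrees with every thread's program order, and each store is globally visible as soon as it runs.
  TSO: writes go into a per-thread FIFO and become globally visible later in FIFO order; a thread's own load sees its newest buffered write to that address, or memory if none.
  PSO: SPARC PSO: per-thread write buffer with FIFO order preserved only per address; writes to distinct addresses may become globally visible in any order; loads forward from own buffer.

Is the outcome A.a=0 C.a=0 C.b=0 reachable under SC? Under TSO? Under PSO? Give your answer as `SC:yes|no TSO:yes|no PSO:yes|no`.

outcome vector order: (A.a,C.a,C.b)
under SC → 000; 001; 011; 100; 101; 111
under TSO → 000; 001; 011; 100; 101; 111
under PSO → 000; 001; 011; 100; 101; 111
target 000 ∈ {SC,TSO,PSO}

SC:yes TSO:yes PSO:yes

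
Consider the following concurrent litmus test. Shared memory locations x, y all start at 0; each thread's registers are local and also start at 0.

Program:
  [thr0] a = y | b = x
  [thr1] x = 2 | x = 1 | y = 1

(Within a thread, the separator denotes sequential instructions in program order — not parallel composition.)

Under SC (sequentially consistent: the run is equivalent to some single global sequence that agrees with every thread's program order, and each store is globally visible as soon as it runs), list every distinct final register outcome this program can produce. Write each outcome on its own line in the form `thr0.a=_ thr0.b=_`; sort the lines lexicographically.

thr0.a=0 thr0.b=0
thr0.a=0 thr0.b=1
thr0.a=0 thr0.b=2
thr0.a=1 thr0.b=1

outcome vector order: (thr0.a,thr0.b)
|SC outcomes| = 4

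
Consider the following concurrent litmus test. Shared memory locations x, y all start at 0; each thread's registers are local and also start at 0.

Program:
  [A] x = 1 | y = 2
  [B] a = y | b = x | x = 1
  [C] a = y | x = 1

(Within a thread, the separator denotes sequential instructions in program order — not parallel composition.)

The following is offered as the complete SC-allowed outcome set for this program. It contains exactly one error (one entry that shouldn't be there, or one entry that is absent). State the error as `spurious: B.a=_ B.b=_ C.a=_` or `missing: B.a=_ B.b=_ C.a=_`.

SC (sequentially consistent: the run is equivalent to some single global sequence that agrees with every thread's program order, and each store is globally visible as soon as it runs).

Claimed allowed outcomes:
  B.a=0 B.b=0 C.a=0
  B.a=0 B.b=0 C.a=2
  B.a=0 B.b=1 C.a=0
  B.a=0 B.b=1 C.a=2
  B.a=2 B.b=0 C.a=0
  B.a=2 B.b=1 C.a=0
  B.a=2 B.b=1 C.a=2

outcome vector order: (B.a,B.b,C.a)
[SC] allowed = {0/0/0, 0/0/2, 0/1/0, 0/1/2, 2/1/0, 2/1/2}
claimed∖SC = {2/0/0}

spurious: B.a=2 B.b=0 C.a=0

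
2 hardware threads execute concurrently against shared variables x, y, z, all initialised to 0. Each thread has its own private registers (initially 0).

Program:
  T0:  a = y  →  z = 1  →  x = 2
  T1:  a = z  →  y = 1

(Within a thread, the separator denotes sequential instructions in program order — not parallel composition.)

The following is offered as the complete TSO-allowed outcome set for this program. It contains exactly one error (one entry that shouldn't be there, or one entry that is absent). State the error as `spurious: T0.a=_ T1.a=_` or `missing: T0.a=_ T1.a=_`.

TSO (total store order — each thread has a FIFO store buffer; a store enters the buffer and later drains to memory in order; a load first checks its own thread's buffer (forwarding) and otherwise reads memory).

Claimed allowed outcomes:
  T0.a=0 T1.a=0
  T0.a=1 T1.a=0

missing: T0.a=0 T1.a=1

outcome vector order: (T0.a,T1.a)
under TSO → (0,0), (0,1), (1,0)
TSO∖claimed = {(0,1)}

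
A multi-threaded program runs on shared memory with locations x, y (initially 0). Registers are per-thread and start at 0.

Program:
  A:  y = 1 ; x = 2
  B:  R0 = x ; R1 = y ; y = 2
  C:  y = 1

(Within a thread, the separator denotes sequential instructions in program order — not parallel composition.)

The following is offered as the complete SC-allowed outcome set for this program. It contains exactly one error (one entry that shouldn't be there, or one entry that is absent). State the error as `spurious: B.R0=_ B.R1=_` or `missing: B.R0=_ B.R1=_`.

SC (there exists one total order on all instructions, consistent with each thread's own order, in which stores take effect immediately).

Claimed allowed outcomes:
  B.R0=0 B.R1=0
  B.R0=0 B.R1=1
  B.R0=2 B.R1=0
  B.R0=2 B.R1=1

outcome vector order: (B.R0,B.R1)
[SC] allowed = {0/0, 0/1, 2/1}
claimed∖SC = {2/0}

spurious: B.R0=2 B.R1=0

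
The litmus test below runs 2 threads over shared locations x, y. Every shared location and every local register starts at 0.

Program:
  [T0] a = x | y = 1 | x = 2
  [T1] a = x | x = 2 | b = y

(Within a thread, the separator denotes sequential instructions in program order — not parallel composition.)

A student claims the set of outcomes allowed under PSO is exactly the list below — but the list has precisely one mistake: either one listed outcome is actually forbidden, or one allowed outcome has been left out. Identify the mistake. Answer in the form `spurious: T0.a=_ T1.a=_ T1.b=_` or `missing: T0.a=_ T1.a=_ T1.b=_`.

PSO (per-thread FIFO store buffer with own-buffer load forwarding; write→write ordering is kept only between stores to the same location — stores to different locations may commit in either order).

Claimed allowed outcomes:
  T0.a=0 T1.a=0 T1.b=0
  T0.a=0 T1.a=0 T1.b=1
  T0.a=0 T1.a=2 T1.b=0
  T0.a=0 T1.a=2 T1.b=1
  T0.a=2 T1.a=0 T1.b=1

outcome vector order: (T0.a,T1.a,T1.b)
under PSO → <0 0 0>; <0 0 1>; <0 2 0>; <0 2 1>; <2 0 0>; <2 0 1>
PSO∖claimed = {<2 0 0>}

missing: T0.a=2 T1.a=0 T1.b=0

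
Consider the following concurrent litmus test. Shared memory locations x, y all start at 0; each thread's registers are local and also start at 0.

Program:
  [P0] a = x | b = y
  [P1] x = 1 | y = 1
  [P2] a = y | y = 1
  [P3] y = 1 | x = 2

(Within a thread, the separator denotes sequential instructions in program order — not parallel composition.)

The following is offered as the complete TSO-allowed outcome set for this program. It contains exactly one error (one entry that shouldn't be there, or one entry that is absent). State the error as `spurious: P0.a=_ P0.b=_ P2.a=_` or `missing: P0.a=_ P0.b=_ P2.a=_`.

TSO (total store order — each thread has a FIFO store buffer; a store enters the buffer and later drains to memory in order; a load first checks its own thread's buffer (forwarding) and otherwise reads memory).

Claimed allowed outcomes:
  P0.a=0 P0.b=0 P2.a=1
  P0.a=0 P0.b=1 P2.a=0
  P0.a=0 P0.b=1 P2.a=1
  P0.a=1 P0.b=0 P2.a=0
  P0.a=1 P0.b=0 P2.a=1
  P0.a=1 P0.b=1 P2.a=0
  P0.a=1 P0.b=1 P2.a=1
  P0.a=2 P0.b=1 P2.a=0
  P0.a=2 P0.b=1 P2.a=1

missing: P0.a=0 P0.b=0 P2.a=0

outcome vector order: (P0.a,P0.b,P2.a)
[TSO] allowed = {<0 0 0> <0 0 1> <0 1 0> <0 1 1> <1 0 0> <1 0 1> <1 1 0> <1 1 1> <2 1 0> <2 1 1>}
TSO∖claimed = {<0 0 0>}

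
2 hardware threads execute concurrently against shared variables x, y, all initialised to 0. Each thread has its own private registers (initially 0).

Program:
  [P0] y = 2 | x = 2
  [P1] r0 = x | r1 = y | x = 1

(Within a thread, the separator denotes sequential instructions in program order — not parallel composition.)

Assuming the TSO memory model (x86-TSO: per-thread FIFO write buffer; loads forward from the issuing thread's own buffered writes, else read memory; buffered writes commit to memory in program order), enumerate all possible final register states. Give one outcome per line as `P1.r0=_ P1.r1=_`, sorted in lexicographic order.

outcome vector order: (P1.r0,P1.r1)
|TSO outcomes| = 3

P1.r0=0 P1.r1=0
P1.r0=0 P1.r1=2
P1.r0=2 P1.r1=2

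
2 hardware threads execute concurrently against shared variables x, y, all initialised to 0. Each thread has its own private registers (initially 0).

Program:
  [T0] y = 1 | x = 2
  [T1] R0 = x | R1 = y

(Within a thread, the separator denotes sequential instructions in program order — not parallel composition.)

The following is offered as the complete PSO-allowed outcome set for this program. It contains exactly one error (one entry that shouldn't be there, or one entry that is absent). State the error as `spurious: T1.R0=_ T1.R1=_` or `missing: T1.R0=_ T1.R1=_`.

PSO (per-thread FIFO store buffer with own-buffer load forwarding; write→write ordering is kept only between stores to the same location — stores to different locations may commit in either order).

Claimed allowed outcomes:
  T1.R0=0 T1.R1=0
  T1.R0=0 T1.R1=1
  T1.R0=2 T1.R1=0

missing: T1.R0=2 T1.R1=1

outcome vector order: (T1.R0,T1.R1)
[PSO] allowed = {0/0, 0/1, 2/0, 2/1}
PSO∖claimed = {2/1}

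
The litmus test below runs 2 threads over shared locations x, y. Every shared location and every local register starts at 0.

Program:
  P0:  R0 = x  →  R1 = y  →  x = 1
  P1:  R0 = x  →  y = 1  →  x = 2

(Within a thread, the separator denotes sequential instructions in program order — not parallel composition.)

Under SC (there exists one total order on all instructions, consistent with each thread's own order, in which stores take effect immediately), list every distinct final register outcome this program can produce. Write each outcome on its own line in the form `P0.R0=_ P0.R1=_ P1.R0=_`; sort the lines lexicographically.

outcome vector order: (P0.R0,P0.R1,P1.R0)
|SC outcomes| = 4

P0.R0=0 P0.R1=0 P1.R0=0
P0.R0=0 P0.R1=0 P1.R0=1
P0.R0=0 P0.R1=1 P1.R0=0
P0.R0=2 P0.R1=1 P1.R0=0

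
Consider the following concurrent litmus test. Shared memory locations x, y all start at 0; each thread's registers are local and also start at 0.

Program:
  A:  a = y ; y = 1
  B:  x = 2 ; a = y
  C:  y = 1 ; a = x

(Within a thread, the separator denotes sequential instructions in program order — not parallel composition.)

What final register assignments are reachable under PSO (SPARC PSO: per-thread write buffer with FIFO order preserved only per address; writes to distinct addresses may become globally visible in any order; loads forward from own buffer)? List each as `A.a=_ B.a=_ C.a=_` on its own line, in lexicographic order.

A.a=0 B.a=0 C.a=0
A.a=0 B.a=0 C.a=2
A.a=0 B.a=1 C.a=0
A.a=0 B.a=1 C.a=2
A.a=1 B.a=0 C.a=0
A.a=1 B.a=0 C.a=2
A.a=1 B.a=1 C.a=0
A.a=1 B.a=1 C.a=2

outcome vector order: (A.a,B.a,C.a)
|PSO outcomes| = 8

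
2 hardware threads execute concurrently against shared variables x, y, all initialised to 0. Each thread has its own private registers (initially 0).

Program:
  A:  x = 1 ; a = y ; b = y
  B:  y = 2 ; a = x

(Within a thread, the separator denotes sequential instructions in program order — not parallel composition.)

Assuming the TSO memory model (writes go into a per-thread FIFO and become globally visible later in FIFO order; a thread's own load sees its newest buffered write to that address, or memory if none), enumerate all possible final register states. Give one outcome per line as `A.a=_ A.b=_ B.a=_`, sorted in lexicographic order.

A.a=0 A.b=0 B.a=0
A.a=0 A.b=0 B.a=1
A.a=0 A.b=2 B.a=0
A.a=0 A.b=2 B.a=1
A.a=2 A.b=2 B.a=0
A.a=2 A.b=2 B.a=1

outcome vector order: (A.a,A.b,B.a)
|TSO outcomes| = 6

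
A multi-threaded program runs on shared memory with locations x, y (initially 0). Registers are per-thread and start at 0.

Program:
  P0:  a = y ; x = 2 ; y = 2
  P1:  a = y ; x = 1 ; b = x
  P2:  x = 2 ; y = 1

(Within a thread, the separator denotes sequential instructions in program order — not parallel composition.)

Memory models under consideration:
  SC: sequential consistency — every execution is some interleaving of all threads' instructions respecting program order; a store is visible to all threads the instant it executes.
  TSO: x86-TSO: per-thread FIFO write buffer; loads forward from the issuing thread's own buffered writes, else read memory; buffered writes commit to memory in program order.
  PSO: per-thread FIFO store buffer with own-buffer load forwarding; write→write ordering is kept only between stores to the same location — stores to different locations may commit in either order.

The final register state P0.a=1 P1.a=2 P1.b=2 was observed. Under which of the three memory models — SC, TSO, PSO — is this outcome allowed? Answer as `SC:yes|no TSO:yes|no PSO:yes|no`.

SC:no TSO:no PSO:yes

outcome vector order: (P0.a,P1.a,P1.b)
under SC → 001, 002, 011, 012, 021, 022, 101, 102, 111, 112, 121
under TSO → 001, 002, 011, 012, 021, 022, 101, 102, 111, 112, 121
under PSO → 001, 002, 011, 012, 021, 022, 101, 102, 111, 112, 121, 122
target 122 ∈ {PSO}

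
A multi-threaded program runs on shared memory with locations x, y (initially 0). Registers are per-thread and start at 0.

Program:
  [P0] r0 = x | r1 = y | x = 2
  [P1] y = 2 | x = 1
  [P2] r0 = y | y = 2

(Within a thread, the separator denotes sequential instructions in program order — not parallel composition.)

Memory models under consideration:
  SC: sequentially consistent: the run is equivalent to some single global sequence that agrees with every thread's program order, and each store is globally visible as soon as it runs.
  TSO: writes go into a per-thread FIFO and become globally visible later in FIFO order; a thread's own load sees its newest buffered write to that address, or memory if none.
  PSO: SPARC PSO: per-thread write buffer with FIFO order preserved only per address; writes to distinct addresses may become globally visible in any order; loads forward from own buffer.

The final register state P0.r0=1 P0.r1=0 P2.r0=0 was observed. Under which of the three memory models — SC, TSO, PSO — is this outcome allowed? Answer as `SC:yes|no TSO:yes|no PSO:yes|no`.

SC:no TSO:no PSO:yes

outcome vector order: (P0.r0,P0.r1,P2.r0)
under SC → <0 0 0> <0 0 2> <0 2 0> <0 2 2> <1 2 0> <1 2 2>
under TSO → <0 0 0> <0 0 2> <0 2 0> <0 2 2> <1 2 0> <1 2 2>
under PSO → <0 0 0> <0 0 2> <0 2 0> <0 2 2> <1 0 0> <1 0 2> <1 2 0> <1 2 2>
target <1 0 0> ∈ {PSO}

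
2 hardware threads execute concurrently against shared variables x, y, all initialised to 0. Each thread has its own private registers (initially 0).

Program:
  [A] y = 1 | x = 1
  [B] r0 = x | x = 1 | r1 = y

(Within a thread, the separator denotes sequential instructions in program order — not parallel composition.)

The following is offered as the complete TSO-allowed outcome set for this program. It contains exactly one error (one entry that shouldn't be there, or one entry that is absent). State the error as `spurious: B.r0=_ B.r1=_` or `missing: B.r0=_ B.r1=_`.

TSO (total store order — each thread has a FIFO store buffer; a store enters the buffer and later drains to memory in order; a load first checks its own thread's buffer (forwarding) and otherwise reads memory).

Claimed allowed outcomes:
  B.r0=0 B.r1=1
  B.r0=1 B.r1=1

missing: B.r0=0 B.r1=0

outcome vector order: (B.r0,B.r1)
TSO (3): <0 0>; <0 1>; <1 1>
TSO∖claimed = {<0 0>}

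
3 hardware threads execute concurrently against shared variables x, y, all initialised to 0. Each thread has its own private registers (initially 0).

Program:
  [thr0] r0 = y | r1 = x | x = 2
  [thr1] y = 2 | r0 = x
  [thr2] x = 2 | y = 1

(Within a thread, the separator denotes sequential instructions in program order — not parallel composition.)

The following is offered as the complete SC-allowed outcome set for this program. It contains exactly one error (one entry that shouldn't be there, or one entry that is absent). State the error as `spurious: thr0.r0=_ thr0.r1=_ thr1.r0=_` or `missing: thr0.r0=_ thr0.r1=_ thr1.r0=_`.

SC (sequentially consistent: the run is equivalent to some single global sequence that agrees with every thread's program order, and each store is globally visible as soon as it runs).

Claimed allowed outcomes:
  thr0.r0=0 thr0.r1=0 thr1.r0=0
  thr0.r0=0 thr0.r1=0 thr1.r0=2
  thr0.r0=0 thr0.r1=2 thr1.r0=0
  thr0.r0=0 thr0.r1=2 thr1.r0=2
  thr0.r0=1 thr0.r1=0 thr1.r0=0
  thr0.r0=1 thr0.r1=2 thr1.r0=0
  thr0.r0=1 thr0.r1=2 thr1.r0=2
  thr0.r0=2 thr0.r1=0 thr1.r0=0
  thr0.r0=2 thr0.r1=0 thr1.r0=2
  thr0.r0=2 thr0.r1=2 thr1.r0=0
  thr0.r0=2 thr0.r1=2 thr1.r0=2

spurious: thr0.r0=1 thr0.r1=0 thr1.r0=0

outcome vector order: (thr0.r0,thr0.r1,thr1.r0)
[SC] allowed = {0/0/0 0/0/2 0/2/0 0/2/2 1/2/0 1/2/2 2/0/0 2/0/2 2/2/0 2/2/2}
claimed∖SC = {1/0/0}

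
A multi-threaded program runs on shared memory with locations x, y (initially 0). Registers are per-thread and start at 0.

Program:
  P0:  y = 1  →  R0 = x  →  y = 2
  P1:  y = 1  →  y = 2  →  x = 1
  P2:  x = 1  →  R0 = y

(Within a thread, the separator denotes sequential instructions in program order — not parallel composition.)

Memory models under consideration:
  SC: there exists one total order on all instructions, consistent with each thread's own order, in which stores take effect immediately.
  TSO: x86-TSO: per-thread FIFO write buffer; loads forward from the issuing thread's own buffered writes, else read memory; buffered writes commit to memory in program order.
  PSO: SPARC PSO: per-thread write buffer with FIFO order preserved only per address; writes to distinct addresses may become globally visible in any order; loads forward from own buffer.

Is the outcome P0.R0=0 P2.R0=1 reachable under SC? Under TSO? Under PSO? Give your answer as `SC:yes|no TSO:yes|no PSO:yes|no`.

outcome vector order: (P0.R0,P2.R0)
SC: 5 outcomes — {(0,1) (0,2) (1,0) (1,1) (1,2)}
TSO: 6 outcomes — {(0,0) (0,1) (0,2) (1,0) (1,1) (1,2)}
PSO: 6 outcomes — {(0,0) (0,1) (0,2) (1,0) (1,1) (1,2)}
target (0,1) ∈ {SC,TSO,PSO}

SC:yes TSO:yes PSO:yes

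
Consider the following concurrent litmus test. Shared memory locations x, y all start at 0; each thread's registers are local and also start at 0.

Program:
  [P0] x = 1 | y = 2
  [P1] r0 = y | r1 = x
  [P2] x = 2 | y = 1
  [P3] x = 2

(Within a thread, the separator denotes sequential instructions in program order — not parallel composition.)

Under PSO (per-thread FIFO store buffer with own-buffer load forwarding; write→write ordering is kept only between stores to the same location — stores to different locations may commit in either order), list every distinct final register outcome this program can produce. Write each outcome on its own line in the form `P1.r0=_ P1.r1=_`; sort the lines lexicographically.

outcome vector order: (P1.r0,P1.r1)
|PSO outcomes| = 9

P1.r0=0 P1.r1=0
P1.r0=0 P1.r1=1
P1.r0=0 P1.r1=2
P1.r0=1 P1.r1=0
P1.r0=1 P1.r1=1
P1.r0=1 P1.r1=2
P1.r0=2 P1.r1=0
P1.r0=2 P1.r1=1
P1.r0=2 P1.r1=2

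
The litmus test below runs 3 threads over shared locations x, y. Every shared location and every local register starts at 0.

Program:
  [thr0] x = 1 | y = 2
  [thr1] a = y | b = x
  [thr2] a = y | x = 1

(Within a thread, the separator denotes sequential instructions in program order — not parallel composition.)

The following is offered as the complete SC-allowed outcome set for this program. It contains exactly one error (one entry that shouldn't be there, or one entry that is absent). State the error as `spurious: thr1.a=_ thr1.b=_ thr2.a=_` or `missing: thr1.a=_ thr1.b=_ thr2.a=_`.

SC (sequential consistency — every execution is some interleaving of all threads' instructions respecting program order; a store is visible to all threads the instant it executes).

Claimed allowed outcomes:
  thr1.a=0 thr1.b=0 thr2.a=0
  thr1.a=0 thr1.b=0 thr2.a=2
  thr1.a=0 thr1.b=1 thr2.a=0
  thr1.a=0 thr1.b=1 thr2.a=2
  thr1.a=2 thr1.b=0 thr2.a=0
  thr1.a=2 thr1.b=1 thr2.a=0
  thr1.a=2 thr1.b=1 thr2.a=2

spurious: thr1.a=2 thr1.b=0 thr2.a=0

outcome vector order: (thr1.a,thr1.b,thr2.a)
[SC] allowed = {0/0/0 0/0/2 0/1/0 0/1/2 2/1/0 2/1/2}
claimed∖SC = {2/0/0}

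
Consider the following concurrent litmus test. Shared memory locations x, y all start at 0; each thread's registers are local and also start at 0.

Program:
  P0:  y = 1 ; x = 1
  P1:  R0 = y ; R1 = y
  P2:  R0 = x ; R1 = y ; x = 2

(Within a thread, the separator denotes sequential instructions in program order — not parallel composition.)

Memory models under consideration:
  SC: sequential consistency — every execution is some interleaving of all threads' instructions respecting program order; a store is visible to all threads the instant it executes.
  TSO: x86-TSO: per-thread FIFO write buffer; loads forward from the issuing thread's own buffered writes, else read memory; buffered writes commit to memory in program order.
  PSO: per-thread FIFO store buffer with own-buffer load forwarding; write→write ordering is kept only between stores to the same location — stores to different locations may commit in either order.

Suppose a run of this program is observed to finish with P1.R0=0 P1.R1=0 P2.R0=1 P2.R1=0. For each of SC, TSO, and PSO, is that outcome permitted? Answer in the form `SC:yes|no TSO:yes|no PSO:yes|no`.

outcome vector order: (P1.R0,P1.R1,P2.R0,P2.R1)
under SC → 0/0/0/0 0/0/0/1 0/0/1/1 0/1/0/0 0/1/0/1 0/1/1/1 1/1/0/0 1/1/0/1 1/1/1/1
under TSO → 0/0/0/0 0/0/0/1 0/0/1/1 0/1/0/0 0/1/0/1 0/1/1/1 1/1/0/0 1/1/0/1 1/1/1/1
under PSO → 0/0/0/0 0/0/0/1 0/0/1/0 0/0/1/1 0/1/0/0 0/1/0/1 0/1/1/0 0/1/1/1 1/1/0/0 1/1/0/1 1/1/1/0 1/1/1/1
target 0/0/1/0 ∈ {PSO}

SC:no TSO:no PSO:yes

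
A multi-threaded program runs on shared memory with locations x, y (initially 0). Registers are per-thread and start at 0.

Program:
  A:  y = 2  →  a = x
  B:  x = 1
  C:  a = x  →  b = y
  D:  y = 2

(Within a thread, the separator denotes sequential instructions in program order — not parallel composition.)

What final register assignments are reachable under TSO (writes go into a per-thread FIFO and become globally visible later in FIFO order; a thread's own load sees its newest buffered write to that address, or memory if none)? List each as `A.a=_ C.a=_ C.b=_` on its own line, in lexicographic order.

A.a=0 C.a=0 C.b=0
A.a=0 C.a=0 C.b=2
A.a=0 C.a=1 C.b=0
A.a=0 C.a=1 C.b=2
A.a=1 C.a=0 C.b=0
A.a=1 C.a=0 C.b=2
A.a=1 C.a=1 C.b=0
A.a=1 C.a=1 C.b=2

outcome vector order: (A.a,C.a,C.b)
|TSO outcomes| = 8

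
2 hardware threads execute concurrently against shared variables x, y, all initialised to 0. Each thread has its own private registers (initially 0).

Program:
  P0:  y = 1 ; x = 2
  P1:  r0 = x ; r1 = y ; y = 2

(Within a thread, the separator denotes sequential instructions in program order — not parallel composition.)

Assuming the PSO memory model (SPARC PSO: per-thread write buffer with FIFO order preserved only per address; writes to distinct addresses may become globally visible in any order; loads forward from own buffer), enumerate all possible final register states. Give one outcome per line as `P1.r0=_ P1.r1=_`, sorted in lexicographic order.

P1.r0=0 P1.r1=0
P1.r0=0 P1.r1=1
P1.r0=2 P1.r1=0
P1.r0=2 P1.r1=1

outcome vector order: (P1.r0,P1.r1)
|PSO outcomes| = 4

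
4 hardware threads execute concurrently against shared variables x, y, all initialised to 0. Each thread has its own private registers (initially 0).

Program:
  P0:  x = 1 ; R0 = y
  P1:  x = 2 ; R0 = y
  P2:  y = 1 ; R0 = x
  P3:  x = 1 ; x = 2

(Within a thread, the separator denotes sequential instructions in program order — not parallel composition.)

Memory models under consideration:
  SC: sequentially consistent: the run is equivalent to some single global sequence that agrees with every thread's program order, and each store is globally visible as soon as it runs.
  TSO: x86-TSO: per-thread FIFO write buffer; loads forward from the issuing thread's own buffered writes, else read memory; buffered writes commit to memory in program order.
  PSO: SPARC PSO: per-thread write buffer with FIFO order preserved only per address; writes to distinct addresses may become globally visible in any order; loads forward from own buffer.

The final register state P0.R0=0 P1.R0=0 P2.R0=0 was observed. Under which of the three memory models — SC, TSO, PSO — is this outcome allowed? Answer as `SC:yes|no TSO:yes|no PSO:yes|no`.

outcome vector order: (P0.R0,P1.R0,P2.R0)
SC (9): <0 0 1>, <0 0 2>, <0 1 1>, <0 1 2>, <1 0 1>, <1 0 2>, <1 1 0>, <1 1 1>, <1 1 2>
TSO (12): <0 0 0>, <0 0 1>, <0 0 2>, <0 1 0>, <0 1 1>, <0 1 2>, <1 0 0>, <1 0 1>, <1 0 2>, <1 1 0>, <1 1 1>, <1 1 2>
PSO (12): <0 0 0>, <0 0 1>, <0 0 2>, <0 1 0>, <0 1 1>, <0 1 2>, <1 0 0>, <1 0 1>, <1 0 2>, <1 1 0>, <1 1 1>, <1 1 2>
target <0 0 0> ∈ {TSO,PSO}

SC:no TSO:yes PSO:yes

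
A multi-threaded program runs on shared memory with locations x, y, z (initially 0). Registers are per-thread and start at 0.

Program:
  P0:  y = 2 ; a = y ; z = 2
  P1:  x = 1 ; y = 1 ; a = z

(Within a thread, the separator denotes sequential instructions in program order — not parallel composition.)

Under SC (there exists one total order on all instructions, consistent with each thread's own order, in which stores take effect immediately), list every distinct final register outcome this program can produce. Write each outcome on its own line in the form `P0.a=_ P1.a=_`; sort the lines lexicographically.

P0.a=1 P1.a=0
P0.a=1 P1.a=2
P0.a=2 P1.a=0
P0.a=2 P1.a=2

outcome vector order: (P0.a,P1.a)
|SC outcomes| = 4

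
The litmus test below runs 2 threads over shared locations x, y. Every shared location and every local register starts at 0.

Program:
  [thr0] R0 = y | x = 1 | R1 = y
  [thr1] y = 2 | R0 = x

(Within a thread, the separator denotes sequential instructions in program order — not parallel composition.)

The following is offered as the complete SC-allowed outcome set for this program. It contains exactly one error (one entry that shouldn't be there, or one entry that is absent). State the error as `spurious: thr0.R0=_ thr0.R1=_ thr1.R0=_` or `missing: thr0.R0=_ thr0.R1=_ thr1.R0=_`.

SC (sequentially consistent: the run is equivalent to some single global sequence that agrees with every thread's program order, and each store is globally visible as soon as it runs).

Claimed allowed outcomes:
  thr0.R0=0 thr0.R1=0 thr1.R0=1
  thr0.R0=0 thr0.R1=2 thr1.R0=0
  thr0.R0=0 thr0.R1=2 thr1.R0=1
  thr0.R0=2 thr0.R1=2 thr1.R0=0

outcome vector order: (thr0.R0,thr0.R1,thr1.R0)
[SC] allowed = {0/0/1; 0/2/0; 0/2/1; 2/2/0; 2/2/1}
SC∖claimed = {2/2/1}

missing: thr0.R0=2 thr0.R1=2 thr1.R0=1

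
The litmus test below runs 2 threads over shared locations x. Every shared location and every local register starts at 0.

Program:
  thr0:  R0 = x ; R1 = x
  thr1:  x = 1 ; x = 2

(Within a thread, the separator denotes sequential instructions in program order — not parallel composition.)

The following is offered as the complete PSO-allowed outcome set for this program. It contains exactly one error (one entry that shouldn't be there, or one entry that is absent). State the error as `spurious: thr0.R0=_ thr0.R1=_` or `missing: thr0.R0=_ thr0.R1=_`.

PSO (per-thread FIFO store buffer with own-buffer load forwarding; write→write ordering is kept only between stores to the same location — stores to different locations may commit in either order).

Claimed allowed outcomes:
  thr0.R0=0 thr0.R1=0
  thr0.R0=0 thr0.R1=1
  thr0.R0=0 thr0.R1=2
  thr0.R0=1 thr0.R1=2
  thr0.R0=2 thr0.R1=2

missing: thr0.R0=1 thr0.R1=1

outcome vector order: (thr0.R0,thr0.R1)
PSO (6): <0 0>, <0 1>, <0 2>, <1 1>, <1 2>, <2 2>
PSO∖claimed = {<1 1>}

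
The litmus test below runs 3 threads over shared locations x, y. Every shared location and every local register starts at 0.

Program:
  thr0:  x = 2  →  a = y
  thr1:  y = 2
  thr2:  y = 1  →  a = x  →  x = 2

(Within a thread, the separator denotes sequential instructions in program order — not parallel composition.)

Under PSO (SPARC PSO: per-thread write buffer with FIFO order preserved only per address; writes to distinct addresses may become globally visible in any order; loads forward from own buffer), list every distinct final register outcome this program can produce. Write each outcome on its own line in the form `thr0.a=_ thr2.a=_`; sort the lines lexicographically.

thr0.a=0 thr2.a=0
thr0.a=0 thr2.a=2
thr0.a=1 thr2.a=0
thr0.a=1 thr2.a=2
thr0.a=2 thr2.a=0
thr0.a=2 thr2.a=2

outcome vector order: (thr0.a,thr2.a)
|PSO outcomes| = 6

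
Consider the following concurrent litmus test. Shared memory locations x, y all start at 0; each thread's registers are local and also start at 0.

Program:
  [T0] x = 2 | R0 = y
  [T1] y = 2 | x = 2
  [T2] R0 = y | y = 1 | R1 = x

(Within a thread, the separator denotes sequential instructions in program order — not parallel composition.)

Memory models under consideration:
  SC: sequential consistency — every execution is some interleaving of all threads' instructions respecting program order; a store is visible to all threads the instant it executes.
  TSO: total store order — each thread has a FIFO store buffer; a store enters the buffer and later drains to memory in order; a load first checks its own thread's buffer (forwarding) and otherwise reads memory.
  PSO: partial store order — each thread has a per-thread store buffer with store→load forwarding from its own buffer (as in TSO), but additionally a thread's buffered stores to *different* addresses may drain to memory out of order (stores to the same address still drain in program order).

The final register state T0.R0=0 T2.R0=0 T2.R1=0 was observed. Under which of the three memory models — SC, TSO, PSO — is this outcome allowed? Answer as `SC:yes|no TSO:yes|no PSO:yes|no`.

outcome vector order: (T0.R0,T2.R0,T2.R1)
SC (9): (0,0,2), (0,2,2), (1,0,0), (1,0,2), (1,2,0), (1,2,2), (2,0,0), (2,0,2), (2,2,2)
TSO (12): (0,0,0), (0,0,2), (0,2,0), (0,2,2), (1,0,0), (1,0,2), (1,2,0), (1,2,2), (2,0,0), (2,0,2), (2,2,0), (2,2,2)
PSO (12): (0,0,0), (0,0,2), (0,2,0), (0,2,2), (1,0,0), (1,0,2), (1,2,0), (1,2,2), (2,0,0), (2,0,2), (2,2,0), (2,2,2)
target (0,0,0) ∈ {TSO,PSO}

SC:no TSO:yes PSO:yes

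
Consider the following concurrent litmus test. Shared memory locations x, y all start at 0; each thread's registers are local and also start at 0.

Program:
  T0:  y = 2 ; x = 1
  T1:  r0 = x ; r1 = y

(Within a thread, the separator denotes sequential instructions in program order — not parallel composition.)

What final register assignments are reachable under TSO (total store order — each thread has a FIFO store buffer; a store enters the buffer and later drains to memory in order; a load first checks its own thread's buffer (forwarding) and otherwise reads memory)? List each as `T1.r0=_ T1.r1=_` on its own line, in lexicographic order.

T1.r0=0 T1.r1=0
T1.r0=0 T1.r1=2
T1.r0=1 T1.r1=2

outcome vector order: (T1.r0,T1.r1)
|TSO outcomes| = 3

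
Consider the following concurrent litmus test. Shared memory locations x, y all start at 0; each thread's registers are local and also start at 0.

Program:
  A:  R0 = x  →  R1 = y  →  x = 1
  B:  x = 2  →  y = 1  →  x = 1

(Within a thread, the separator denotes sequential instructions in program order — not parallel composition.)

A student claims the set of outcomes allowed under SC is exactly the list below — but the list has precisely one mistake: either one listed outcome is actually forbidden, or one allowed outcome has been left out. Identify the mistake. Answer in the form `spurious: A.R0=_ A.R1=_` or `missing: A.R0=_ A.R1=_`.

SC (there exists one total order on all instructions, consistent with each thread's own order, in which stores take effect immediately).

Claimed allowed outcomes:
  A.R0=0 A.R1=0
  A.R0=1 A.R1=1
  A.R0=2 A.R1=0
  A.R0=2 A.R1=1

missing: A.R0=0 A.R1=1

outcome vector order: (A.R0,A.R1)
[SC] allowed = {0/0; 0/1; 1/1; 2/0; 2/1}
SC∖claimed = {0/1}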